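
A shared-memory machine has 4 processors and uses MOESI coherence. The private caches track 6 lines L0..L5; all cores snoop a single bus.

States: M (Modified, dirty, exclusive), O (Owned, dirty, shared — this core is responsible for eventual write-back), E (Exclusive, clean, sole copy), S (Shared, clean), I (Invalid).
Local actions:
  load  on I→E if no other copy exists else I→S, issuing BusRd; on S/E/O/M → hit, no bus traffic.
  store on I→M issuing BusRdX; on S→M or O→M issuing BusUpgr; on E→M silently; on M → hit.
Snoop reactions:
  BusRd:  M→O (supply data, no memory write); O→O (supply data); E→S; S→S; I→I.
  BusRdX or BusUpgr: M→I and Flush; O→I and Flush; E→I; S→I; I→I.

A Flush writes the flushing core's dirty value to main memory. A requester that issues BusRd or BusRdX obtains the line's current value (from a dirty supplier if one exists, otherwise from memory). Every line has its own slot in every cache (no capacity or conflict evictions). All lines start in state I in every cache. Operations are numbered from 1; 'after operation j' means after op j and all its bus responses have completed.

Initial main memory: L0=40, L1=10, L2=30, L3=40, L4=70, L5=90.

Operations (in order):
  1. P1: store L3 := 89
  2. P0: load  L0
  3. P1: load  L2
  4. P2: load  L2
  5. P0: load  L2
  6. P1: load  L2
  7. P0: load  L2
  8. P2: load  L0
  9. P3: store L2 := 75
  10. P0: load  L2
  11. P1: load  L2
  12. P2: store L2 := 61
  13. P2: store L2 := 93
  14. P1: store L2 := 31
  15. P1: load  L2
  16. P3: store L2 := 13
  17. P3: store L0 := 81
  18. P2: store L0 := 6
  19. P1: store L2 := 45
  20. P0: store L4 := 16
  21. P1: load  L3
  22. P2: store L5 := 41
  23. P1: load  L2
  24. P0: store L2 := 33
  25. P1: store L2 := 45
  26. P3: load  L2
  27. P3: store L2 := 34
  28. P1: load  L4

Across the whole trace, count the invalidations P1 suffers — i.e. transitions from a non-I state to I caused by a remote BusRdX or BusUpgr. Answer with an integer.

invalidations = 5

  op1 P1: store L3 := 89 → I/M/I/I on L3; bus BusRdX; mem=40
  op2 P0: load  L0 → E/I/I/I on L0; bus BusRd; mem=40
  op3 P1: load  L2 → I/E/I/I on L2; bus BusRd; mem=30
  op4 P2: load  L2 → I/S/S/I on L2; bus BusRd; mem=30
  op5 P0: load  L2 → S/S/S/I on L2; bus BusRd; mem=30
  op6 P1: load  L2 → S/S/S/I on L2; bus (none); mem=30
  op7 P0: load  L2 → S/S/S/I on L2; bus (none); mem=30
  op8 P2: load  L0 → S/I/S/I on L0; bus BusRd; mem=40
  op9 P3: store L2 := 75 → I/I/I/M on L2; bus BusRdX; mem=30
  op10 P0: load  L2 → S/I/I/O on L2; bus BusRd; mem=30
  op11 P1: load  L2 → S/S/I/O on L2; bus BusRd; mem=30
  op12 P2: store L2 := 61 → I/I/M/I on L2; bus BusRdX Flush; mem=75
  op13 P2: store L2 := 93 → I/I/M/I on L2; bus (none); mem=75
  op14 P1: store L2 := 31 → I/M/I/I on L2; bus BusRdX Flush; mem=93
  op15 P1: load  L2 → I/M/I/I on L2; bus (none); mem=93
  op16 P3: store L2 := 13 → I/I/I/M on L2; bus BusRdX Flush; mem=31
  op17 P3: store L0 := 81 → I/I/I/M on L0; bus BusRdX; mem=40
  op18 P2: store L0 := 6 → I/I/M/I on L0; bus BusRdX Flush; mem=81
  op19 P1: store L2 := 45 → I/M/I/I on L2; bus BusRdX Flush; mem=13
  op20 P0: store L4 := 16 → M/I/I/I on L4; bus BusRdX; mem=70
  op21 P1: load  L3 → I/M/I/I on L3; bus (none); mem=40
  op22 P2: store L5 := 41 → I/I/M/I on L5; bus BusRdX; mem=90
  op23 P1: load  L2 → I/M/I/I on L2; bus (none); mem=13
  op24 P0: store L2 := 33 → M/I/I/I on L2; bus BusRdX Flush; mem=45
  op25 P1: store L2 := 45 → I/M/I/I on L2; bus BusRdX Flush; mem=33
  op26 P3: load  L2 → I/O/I/S on L2; bus BusRd; mem=33
  op27 P3: store L2 := 34 → I/I/I/M on L2; bus BusUpgr Flush; mem=45
  op28 P1: load  L4 → O/S/I/I on L4; bus BusRd; mem=70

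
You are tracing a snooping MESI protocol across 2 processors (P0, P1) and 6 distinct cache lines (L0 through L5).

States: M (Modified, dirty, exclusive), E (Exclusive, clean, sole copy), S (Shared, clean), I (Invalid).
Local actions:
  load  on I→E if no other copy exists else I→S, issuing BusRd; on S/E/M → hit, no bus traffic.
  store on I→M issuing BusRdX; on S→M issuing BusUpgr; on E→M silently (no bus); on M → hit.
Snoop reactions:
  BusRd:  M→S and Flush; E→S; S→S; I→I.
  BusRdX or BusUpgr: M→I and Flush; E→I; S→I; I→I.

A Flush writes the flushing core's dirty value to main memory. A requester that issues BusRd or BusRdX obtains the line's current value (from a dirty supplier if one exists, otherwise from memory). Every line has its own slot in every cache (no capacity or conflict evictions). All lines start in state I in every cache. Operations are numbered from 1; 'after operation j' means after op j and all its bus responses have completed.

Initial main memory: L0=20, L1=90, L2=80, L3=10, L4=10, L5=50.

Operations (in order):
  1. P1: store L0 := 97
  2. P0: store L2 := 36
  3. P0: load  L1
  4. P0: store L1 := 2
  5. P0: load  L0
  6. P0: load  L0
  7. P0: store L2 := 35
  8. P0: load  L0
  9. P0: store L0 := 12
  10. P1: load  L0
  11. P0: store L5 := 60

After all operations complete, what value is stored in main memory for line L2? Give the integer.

memory[L2] = 80

1. P1: store L0 := 97  bus=[BusRdX]  L0: P0=I P1=M  mem[L0]=20
2. P0: store L2 := 36  bus=[BusRdX]  L2: P0=M P1=I  mem[L2]=80
3. P0: load  L1  bus=[BusRd]  L1: P0=E P1=I  mem[L1]=90
4. P0: store L1 := 2  bus=[-]  L1: P0=M P1=I  mem[L1]=90
5. P0: load  L0  bus=[BusRd,Flush]  L0: P0=S P1=S  mem[L0]=97
6. P0: load  L0  bus=[-]  L0: P0=S P1=S  mem[L0]=97
7. P0: store L2 := 35  bus=[-]  L2: P0=M P1=I  mem[L2]=80
8. P0: load  L0  bus=[-]  L0: P0=S P1=S  mem[L0]=97
9. P0: store L0 := 12  bus=[BusUpgr]  L0: P0=M P1=I  mem[L0]=97
10. P1: load  L0  bus=[BusRd,Flush]  L0: P0=S P1=S  mem[L0]=12
11. P0: store L5 := 60  bus=[BusRdX]  L5: P0=M P1=I  mem[L5]=50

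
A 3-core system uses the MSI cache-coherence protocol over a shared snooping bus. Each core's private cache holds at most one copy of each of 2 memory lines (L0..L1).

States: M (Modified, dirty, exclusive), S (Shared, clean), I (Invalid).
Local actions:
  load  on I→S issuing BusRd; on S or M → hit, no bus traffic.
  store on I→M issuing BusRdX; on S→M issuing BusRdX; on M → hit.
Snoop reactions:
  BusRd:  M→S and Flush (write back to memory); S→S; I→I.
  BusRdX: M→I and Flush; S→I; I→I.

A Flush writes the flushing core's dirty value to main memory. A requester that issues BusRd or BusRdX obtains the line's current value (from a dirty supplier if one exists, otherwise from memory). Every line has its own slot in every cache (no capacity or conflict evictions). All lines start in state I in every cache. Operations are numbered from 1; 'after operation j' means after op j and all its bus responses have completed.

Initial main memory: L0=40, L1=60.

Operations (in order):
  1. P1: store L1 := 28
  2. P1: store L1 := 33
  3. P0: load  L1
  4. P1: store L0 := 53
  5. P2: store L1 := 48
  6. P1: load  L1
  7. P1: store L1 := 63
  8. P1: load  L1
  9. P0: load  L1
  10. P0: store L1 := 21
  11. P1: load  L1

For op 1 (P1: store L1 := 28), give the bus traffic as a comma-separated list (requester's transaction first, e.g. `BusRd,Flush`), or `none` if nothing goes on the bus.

1. P1: store L1 := 28  bus=[BusRdX]  L1: P0=I P1=M P2=I  mem[L1]=60
2. P1: store L1 := 33  bus=[-]  L1: P0=I P1=M P2=I  mem[L1]=60
3. P0: load  L1  bus=[BusRd,Flush]  L1: P0=S P1=S P2=I  mem[L1]=33
4. P1: store L0 := 53  bus=[BusRdX]  L0: P0=I P1=M P2=I  mem[L0]=40
5. P2: store L1 := 48  bus=[BusRdX]  L1: P0=I P1=I P2=M  mem[L1]=33
6. P1: load  L1  bus=[BusRd,Flush]  L1: P0=I P1=S P2=S  mem[L1]=48
7. P1: store L1 := 63  bus=[BusRdX]  L1: P0=I P1=M P2=I  mem[L1]=48
8. P1: load  L1  bus=[-]  L1: P0=I P1=M P2=I  mem[L1]=48
9. P0: load  L1  bus=[BusRd,Flush]  L1: P0=S P1=S P2=I  mem[L1]=63
10. P0: store L1 := 21  bus=[BusRdX]  L1: P0=M P1=I P2=I  mem[L1]=63
11. P1: load  L1  bus=[BusRd,Flush]  L1: P0=S P1=S P2=I  mem[L1]=21

bus = BusRdX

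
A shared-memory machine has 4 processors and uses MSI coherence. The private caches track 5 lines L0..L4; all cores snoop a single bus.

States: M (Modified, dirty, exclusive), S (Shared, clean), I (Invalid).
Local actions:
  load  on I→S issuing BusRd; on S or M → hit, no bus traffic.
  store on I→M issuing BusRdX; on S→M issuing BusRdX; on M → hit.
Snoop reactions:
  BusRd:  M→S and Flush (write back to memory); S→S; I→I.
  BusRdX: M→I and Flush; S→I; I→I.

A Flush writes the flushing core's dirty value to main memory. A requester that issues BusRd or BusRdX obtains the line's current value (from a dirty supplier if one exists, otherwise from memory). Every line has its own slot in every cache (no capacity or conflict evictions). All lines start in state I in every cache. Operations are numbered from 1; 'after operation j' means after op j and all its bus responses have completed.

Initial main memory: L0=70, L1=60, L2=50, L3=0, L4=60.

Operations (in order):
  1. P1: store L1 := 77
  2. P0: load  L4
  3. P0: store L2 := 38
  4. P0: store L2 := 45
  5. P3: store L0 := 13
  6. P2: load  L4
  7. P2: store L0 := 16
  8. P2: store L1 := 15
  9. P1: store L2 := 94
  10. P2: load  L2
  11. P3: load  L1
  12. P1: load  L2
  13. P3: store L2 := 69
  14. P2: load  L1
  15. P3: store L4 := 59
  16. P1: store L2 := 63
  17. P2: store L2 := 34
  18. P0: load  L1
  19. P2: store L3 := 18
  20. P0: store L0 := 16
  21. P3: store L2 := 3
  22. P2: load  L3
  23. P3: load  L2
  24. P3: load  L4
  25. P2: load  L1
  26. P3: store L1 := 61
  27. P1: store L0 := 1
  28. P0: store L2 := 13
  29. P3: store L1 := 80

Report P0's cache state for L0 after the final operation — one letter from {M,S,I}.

state = I

step 1: P1: store L1 := 77  ⟶  IMII  (L1)  txn=BusRdX  M[L1]=60
step 2: P0: load  L4  ⟶  SIII  (L4)  txn=BusRd  M[L4]=60
step 3: P0: store L2 := 38  ⟶  MIII  (L2)  txn=BusRdX  M[L2]=50
step 4: P0: store L2 := 45  ⟶  MIII  (L2)  txn=∅  M[L2]=50
step 5: P3: store L0 := 13  ⟶  IIIM  (L0)  txn=BusRdX  M[L0]=70
step 6: P2: load  L4  ⟶  SISI  (L4)  txn=BusRd  M[L4]=60
step 7: P2: store L0 := 16  ⟶  IIMI  (L0)  txn=BusRdX+Flush  M[L0]=13
step 8: P2: store L1 := 15  ⟶  IIMI  (L1)  txn=BusRdX+Flush  M[L1]=77
step 9: P1: store L2 := 94  ⟶  IMII  (L2)  txn=BusRdX+Flush  M[L2]=45
step 10: P2: load  L2  ⟶  ISSI  (L2)  txn=BusRd+Flush  M[L2]=94
step 11: P3: load  L1  ⟶  IISS  (L1)  txn=BusRd+Flush  M[L1]=15
step 12: P1: load  L2  ⟶  ISSI  (L2)  txn=∅  M[L2]=94
step 13: P3: store L2 := 69  ⟶  IIIM  (L2)  txn=BusRdX  M[L2]=94
step 14: P2: load  L1  ⟶  IISS  (L1)  txn=∅  M[L1]=15
step 15: P3: store L4 := 59  ⟶  IIIM  (L4)  txn=BusRdX  M[L4]=60
step 16: P1: store L2 := 63  ⟶  IMII  (L2)  txn=BusRdX+Flush  M[L2]=69
step 17: P2: store L2 := 34  ⟶  IIMI  (L2)  txn=BusRdX+Flush  M[L2]=63
step 18: P0: load  L1  ⟶  SISS  (L1)  txn=BusRd  M[L1]=15
step 19: P2: store L3 := 18  ⟶  IIMI  (L3)  txn=BusRdX  M[L3]=0
step 20: P0: store L0 := 16  ⟶  MIII  (L0)  txn=BusRdX+Flush  M[L0]=16
step 21: P3: store L2 := 3  ⟶  IIIM  (L2)  txn=BusRdX+Flush  M[L2]=34
step 22: P2: load  L3  ⟶  IIMI  (L3)  txn=∅  M[L3]=0
step 23: P3: load  L2  ⟶  IIIM  (L2)  txn=∅  M[L2]=34
step 24: P3: load  L4  ⟶  IIIM  (L4)  txn=∅  M[L4]=60
step 25: P2: load  L1  ⟶  SISS  (L1)  txn=∅  M[L1]=15
step 26: P3: store L1 := 61  ⟶  IIIM  (L1)  txn=BusRdX  M[L1]=15
step 27: P1: store L0 := 1  ⟶  IMII  (L0)  txn=BusRdX+Flush  M[L0]=16
step 28: P0: store L2 := 13  ⟶  MIII  (L2)  txn=BusRdX+Flush  M[L2]=3
step 29: P3: store L1 := 80  ⟶  IIIM  (L1)  txn=∅  M[L1]=15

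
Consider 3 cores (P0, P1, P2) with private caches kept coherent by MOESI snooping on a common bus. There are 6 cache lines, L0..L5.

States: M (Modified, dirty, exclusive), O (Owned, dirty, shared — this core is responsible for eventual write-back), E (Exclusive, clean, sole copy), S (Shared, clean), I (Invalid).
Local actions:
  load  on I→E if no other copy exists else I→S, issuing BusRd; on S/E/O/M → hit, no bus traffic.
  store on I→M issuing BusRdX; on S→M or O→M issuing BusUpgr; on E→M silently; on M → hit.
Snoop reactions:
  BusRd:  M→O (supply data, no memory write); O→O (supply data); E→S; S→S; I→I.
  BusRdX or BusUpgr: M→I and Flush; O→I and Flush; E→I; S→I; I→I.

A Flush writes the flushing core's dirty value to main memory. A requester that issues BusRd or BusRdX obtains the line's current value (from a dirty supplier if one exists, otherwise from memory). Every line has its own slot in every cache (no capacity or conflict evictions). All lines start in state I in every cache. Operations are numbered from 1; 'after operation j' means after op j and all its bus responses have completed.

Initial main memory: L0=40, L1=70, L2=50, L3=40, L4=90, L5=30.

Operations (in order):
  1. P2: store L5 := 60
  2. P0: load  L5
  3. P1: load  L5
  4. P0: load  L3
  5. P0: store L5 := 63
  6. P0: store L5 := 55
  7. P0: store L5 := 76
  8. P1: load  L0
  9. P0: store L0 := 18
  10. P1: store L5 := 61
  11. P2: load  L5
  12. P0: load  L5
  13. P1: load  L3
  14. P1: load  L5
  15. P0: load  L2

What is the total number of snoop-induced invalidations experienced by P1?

invalidations = 2

[1] P2: store L5 := 60 | P0:I, P1:I, P2:M(60) | bus: BusRdX
[2] P0: load  L5 | P0:S(60), P1:I, P2:O(60) | bus: BusRd
[3] P1: load  L5 | P0:S(60), P1:S(60), P2:O(60) | bus: BusRd
[4] P0: load  L3 | P0:E(40), P1:I, P2:I | bus: BusRd
[5] P0: store L5 := 63 | P0:M(63), P1:I, P2:I | bus: BusUpgr,Flush
[6] P0: store L5 := 55 | P0:M(55), P1:I, P2:I | bus: none
[7] P0: store L5 := 76 | P0:M(76), P1:I, P2:I | bus: none
[8] P1: load  L0 | P0:I, P1:E(40), P2:I | bus: BusRd
[9] P0: store L0 := 18 | P0:M(18), P1:I, P2:I | bus: BusRdX
[10] P1: store L5 := 61 | P0:I, P1:M(61), P2:I | bus: BusRdX,Flush
[11] P2: load  L5 | P0:I, P1:O(61), P2:S(61) | bus: BusRd
[12] P0: load  L5 | P0:S(61), P1:O(61), P2:S(61) | bus: BusRd
[13] P1: load  L3 | P0:S(40), P1:S(40), P2:I | bus: BusRd
[14] P1: load  L5 | P0:S(61), P1:O(61), P2:S(61) | bus: none
[15] P0: load  L2 | P0:E(50), P1:I, P2:I | bus: BusRd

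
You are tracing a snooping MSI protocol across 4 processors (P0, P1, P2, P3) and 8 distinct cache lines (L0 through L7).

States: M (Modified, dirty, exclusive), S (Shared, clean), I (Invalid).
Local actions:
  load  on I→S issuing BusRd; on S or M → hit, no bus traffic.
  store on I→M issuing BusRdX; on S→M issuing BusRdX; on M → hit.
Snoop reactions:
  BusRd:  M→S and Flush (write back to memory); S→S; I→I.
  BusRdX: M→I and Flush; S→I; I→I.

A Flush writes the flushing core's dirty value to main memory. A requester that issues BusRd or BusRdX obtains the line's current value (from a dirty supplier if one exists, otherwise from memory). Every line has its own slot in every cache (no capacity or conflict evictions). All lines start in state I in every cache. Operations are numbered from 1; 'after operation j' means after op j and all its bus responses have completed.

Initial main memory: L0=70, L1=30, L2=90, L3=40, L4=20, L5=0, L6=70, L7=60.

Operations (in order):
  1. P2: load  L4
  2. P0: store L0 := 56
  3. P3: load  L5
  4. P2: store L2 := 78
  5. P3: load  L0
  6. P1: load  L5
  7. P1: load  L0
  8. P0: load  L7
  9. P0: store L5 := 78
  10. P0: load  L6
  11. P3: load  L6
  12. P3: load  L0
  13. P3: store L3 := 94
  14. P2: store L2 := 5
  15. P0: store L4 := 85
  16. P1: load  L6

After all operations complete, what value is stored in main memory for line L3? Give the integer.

memory[L3] = 40

1. P2: load  L4  bus=[BusRd]  L4: P0=I P1=I P2=S P3=I  mem[L4]=20
2. P0: store L0 := 56  bus=[BusRdX]  L0: P0=M P1=I P2=I P3=I  mem[L0]=70
3. P3: load  L5  bus=[BusRd]  L5: P0=I P1=I P2=I P3=S  mem[L5]=0
4. P2: store L2 := 78  bus=[BusRdX]  L2: P0=I P1=I P2=M P3=I  mem[L2]=90
5. P3: load  L0  bus=[BusRd,Flush]  L0: P0=S P1=I P2=I P3=S  mem[L0]=56
6. P1: load  L5  bus=[BusRd]  L5: P0=I P1=S P2=I P3=S  mem[L5]=0
7. P1: load  L0  bus=[BusRd]  L0: P0=S P1=S P2=I P3=S  mem[L0]=56
8. P0: load  L7  bus=[BusRd]  L7: P0=S P1=I P2=I P3=I  mem[L7]=60
9. P0: store L5 := 78  bus=[BusRdX]  L5: P0=M P1=I P2=I P3=I  mem[L5]=0
10. P0: load  L6  bus=[BusRd]  L6: P0=S P1=I P2=I P3=I  mem[L6]=70
11. P3: load  L6  bus=[BusRd]  L6: P0=S P1=I P2=I P3=S  mem[L6]=70
12. P3: load  L0  bus=[-]  L0: P0=S P1=S P2=I P3=S  mem[L0]=56
13. P3: store L3 := 94  bus=[BusRdX]  L3: P0=I P1=I P2=I P3=M  mem[L3]=40
14. P2: store L2 := 5  bus=[-]  L2: P0=I P1=I P2=M P3=I  mem[L2]=90
15. P0: store L4 := 85  bus=[BusRdX]  L4: P0=M P1=I P2=I P3=I  mem[L4]=20
16. P1: load  L6  bus=[BusRd]  L6: P0=S P1=S P2=I P3=S  mem[L6]=70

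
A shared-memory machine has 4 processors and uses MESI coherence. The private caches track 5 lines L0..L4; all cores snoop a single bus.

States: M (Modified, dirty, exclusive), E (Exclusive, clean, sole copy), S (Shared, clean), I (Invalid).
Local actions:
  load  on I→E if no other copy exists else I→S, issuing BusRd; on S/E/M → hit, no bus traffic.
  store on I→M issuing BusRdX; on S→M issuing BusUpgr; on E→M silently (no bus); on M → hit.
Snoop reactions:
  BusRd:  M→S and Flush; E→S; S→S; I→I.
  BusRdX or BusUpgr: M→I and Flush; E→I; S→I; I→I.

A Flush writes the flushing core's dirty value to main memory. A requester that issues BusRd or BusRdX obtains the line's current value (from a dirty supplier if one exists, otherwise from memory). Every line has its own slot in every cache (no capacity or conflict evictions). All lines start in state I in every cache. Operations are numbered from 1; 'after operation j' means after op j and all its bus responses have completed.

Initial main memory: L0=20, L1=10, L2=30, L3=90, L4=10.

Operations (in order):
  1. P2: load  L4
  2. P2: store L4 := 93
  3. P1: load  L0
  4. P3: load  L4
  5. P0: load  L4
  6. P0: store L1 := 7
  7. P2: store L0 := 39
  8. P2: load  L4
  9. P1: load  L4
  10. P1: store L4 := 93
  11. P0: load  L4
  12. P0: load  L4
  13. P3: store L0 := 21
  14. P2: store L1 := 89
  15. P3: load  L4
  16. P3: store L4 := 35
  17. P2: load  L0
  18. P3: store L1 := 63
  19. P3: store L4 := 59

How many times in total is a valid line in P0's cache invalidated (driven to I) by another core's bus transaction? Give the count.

[1] P2: load  L4 | P0:I, P1:I, P2:E(10), P3:I | bus: BusRd
[2] P2: store L4 := 93 | P0:I, P1:I, P2:M(93), P3:I | bus: none
[3] P1: load  L0 | P0:I, P1:E(20), P2:I, P3:I | bus: BusRd
[4] P3: load  L4 | P0:I, P1:I, P2:S(93), P3:S(93) | bus: BusRd,Flush
[5] P0: load  L4 | P0:S(93), P1:I, P2:S(93), P3:S(93) | bus: BusRd
[6] P0: store L1 := 7 | P0:M(7), P1:I, P2:I, P3:I | bus: BusRdX
[7] P2: store L0 := 39 | P0:I, P1:I, P2:M(39), P3:I | bus: BusRdX
[8] P2: load  L4 | P0:S(93), P1:I, P2:S(93), P3:S(93) | bus: none
[9] P1: load  L4 | P0:S(93), P1:S(93), P2:S(93), P3:S(93) | bus: BusRd
[10] P1: store L4 := 93 | P0:I, P1:M(93), P2:I, P3:I | bus: BusUpgr
[11] P0: load  L4 | P0:S(93), P1:S(93), P2:I, P3:I | bus: BusRd,Flush
[12] P0: load  L4 | P0:S(93), P1:S(93), P2:I, P3:I | bus: none
[13] P3: store L0 := 21 | P0:I, P1:I, P2:I, P3:M(21) | bus: BusRdX,Flush
[14] P2: store L1 := 89 | P0:I, P1:I, P2:M(89), P3:I | bus: BusRdX,Flush
[15] P3: load  L4 | P0:S(93), P1:S(93), P2:I, P3:S(93) | bus: BusRd
[16] P3: store L4 := 35 | P0:I, P1:I, P2:I, P3:M(35) | bus: BusUpgr
[17] P2: load  L0 | P0:I, P1:I, P2:S(21), P3:S(21) | bus: BusRd,Flush
[18] P3: store L1 := 63 | P0:I, P1:I, P2:I, P3:M(63) | bus: BusRdX,Flush
[19] P3: store L4 := 59 | P0:I, P1:I, P2:I, P3:M(59) | bus: none

invalidations = 3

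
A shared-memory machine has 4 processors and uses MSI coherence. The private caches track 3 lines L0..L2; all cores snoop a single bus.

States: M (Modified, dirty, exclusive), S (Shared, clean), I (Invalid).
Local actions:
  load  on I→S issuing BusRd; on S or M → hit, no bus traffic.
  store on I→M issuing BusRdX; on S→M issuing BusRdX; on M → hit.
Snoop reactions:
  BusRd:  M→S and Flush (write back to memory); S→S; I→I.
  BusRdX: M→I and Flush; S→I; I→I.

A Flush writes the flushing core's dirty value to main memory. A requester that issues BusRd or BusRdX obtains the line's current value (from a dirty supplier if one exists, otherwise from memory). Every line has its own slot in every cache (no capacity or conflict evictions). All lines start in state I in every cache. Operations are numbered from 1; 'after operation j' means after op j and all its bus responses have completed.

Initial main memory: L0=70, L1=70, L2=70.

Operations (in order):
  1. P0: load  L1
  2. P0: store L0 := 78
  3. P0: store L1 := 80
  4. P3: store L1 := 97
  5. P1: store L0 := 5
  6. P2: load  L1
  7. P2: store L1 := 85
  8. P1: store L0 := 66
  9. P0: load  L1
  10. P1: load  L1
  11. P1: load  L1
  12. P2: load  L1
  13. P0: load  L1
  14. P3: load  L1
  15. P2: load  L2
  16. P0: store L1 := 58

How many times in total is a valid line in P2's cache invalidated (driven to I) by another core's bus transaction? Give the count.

1. P0: load  L1  bus=[BusRd]  L1: P0=S P1=I P2=I P3=I  mem[L1]=70
2. P0: store L0 := 78  bus=[BusRdX]  L0: P0=M P1=I P2=I P3=I  mem[L0]=70
3. P0: store L1 := 80  bus=[BusRdX]  L1: P0=M P1=I P2=I P3=I  mem[L1]=70
4. P3: store L1 := 97  bus=[BusRdX,Flush]  L1: P0=I P1=I P2=I P3=M  mem[L1]=80
5. P1: store L0 := 5  bus=[BusRdX,Flush]  L0: P0=I P1=M P2=I P3=I  mem[L0]=78
6. P2: load  L1  bus=[BusRd,Flush]  L1: P0=I P1=I P2=S P3=S  mem[L1]=97
7. P2: store L1 := 85  bus=[BusRdX]  L1: P0=I P1=I P2=M P3=I  mem[L1]=97
8. P1: store L0 := 66  bus=[-]  L0: P0=I P1=M P2=I P3=I  mem[L0]=78
9. P0: load  L1  bus=[BusRd,Flush]  L1: P0=S P1=I P2=S P3=I  mem[L1]=85
10. P1: load  L1  bus=[BusRd]  L1: P0=S P1=S P2=S P3=I  mem[L1]=85
11. P1: load  L1  bus=[-]  L1: P0=S P1=S P2=S P3=I  mem[L1]=85
12. P2: load  L1  bus=[-]  L1: P0=S P1=S P2=S P3=I  mem[L1]=85
13. P0: load  L1  bus=[-]  L1: P0=S P1=S P2=S P3=I  mem[L1]=85
14. P3: load  L1  bus=[BusRd]  L1: P0=S P1=S P2=S P3=S  mem[L1]=85
15. P2: load  L2  bus=[BusRd]  L2: P0=I P1=I P2=S P3=I  mem[L2]=70
16. P0: store L1 := 58  bus=[BusRdX]  L1: P0=M P1=I P2=I P3=I  mem[L1]=85

invalidations = 1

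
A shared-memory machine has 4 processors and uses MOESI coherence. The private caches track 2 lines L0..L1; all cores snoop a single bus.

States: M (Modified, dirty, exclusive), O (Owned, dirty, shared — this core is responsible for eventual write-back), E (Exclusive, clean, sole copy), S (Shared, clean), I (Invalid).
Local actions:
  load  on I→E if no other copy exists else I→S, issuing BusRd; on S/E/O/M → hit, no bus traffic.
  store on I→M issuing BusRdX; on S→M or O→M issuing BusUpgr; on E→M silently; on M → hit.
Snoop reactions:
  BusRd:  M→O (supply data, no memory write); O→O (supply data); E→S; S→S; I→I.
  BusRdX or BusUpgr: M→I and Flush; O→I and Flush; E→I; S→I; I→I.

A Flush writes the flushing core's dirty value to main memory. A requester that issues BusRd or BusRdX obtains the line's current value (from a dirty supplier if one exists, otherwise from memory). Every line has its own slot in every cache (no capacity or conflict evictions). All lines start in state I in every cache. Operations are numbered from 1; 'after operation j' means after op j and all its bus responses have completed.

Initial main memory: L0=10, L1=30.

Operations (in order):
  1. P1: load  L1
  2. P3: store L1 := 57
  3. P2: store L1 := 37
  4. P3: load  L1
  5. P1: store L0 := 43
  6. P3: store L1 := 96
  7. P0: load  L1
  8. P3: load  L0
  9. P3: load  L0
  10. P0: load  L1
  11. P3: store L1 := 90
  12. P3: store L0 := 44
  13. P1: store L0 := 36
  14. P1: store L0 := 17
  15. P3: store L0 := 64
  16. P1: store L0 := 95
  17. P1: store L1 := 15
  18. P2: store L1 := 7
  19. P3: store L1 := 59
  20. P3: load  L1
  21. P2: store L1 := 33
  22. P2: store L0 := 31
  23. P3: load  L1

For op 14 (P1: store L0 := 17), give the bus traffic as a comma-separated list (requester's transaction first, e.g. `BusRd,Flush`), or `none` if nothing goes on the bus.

  op1 P1: load  L1 → I/E/I/I on L1; bus BusRd; mem=30
  op2 P3: store L1 := 57 → I/I/I/M on L1; bus BusRdX; mem=30
  op3 P2: store L1 := 37 → I/I/M/I on L1; bus BusRdX Flush; mem=57
  op4 P3: load  L1 → I/I/O/S on L1; bus BusRd; mem=57
  op5 P1: store L0 := 43 → I/M/I/I on L0; bus BusRdX; mem=10
  op6 P3: store L1 := 96 → I/I/I/M on L1; bus BusUpgr Flush; mem=37
  op7 P0: load  L1 → S/I/I/O on L1; bus BusRd; mem=37
  op8 P3: load  L0 → I/O/I/S on L0; bus BusRd; mem=10
  op9 P3: load  L0 → I/O/I/S on L0; bus (none); mem=10
  op10 P0: load  L1 → S/I/I/O on L1; bus (none); mem=37
  op11 P3: store L1 := 90 → I/I/I/M on L1; bus BusUpgr; mem=37
  op12 P3: store L0 := 44 → I/I/I/M on L0; bus BusUpgr Flush; mem=43
  op13 P1: store L0 := 36 → I/M/I/I on L0; bus BusRdX Flush; mem=44
  op14 P1: store L0 := 17 → I/M/I/I on L0; bus (none); mem=44
  op15 P3: store L0 := 64 → I/I/I/M on L0; bus BusRdX Flush; mem=17
  op16 P1: store L0 := 95 → I/M/I/I on L0; bus BusRdX Flush; mem=64
  op17 P1: store L1 := 15 → I/M/I/I on L1; bus BusRdX Flush; mem=90
  op18 P2: store L1 := 7 → I/I/M/I on L1; bus BusRdX Flush; mem=15
  op19 P3: store L1 := 59 → I/I/I/M on L1; bus BusRdX Flush; mem=7
  op20 P3: load  L1 → I/I/I/M on L1; bus (none); mem=7
  op21 P2: store L1 := 33 → I/I/M/I on L1; bus BusRdX Flush; mem=59
  op22 P2: store L0 := 31 → I/I/M/I on L0; bus BusRdX Flush; mem=95
  op23 P3: load  L1 → I/I/O/S on L1; bus BusRd; mem=59

bus = none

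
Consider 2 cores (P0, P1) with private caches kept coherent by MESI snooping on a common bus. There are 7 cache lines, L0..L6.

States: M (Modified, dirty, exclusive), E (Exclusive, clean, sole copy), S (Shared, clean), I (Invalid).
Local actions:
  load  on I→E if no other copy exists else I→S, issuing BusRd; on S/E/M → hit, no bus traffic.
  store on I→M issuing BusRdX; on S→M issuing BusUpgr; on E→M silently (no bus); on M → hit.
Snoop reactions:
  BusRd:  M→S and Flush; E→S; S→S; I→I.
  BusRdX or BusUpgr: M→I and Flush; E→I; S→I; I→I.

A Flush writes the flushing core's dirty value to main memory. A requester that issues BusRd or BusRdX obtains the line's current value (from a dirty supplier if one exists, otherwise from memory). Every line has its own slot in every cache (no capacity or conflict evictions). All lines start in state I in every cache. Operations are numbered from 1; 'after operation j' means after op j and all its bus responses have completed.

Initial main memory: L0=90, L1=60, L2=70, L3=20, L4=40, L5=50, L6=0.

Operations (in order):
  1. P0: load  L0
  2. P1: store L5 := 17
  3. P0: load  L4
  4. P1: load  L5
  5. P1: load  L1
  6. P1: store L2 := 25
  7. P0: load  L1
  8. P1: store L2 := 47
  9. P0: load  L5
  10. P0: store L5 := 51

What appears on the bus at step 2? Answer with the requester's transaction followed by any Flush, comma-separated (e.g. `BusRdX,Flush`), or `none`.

bus = BusRdX

1. P0: load  L0  bus=[BusRd]  L0: P0=E P1=I  mem[L0]=90
2. P1: store L5 := 17  bus=[BusRdX]  L5: P0=I P1=M  mem[L5]=50
3. P0: load  L4  bus=[BusRd]  L4: P0=E P1=I  mem[L4]=40
4. P1: load  L5  bus=[-]  L5: P0=I P1=M  mem[L5]=50
5. P1: load  L1  bus=[BusRd]  L1: P0=I P1=E  mem[L1]=60
6. P1: store L2 := 25  bus=[BusRdX]  L2: P0=I P1=M  mem[L2]=70
7. P0: load  L1  bus=[BusRd]  L1: P0=S P1=S  mem[L1]=60
8. P1: store L2 := 47  bus=[-]  L2: P0=I P1=M  mem[L2]=70
9. P0: load  L5  bus=[BusRd,Flush]  L5: P0=S P1=S  mem[L5]=17
10. P0: store L5 := 51  bus=[BusUpgr]  L5: P0=M P1=I  mem[L5]=17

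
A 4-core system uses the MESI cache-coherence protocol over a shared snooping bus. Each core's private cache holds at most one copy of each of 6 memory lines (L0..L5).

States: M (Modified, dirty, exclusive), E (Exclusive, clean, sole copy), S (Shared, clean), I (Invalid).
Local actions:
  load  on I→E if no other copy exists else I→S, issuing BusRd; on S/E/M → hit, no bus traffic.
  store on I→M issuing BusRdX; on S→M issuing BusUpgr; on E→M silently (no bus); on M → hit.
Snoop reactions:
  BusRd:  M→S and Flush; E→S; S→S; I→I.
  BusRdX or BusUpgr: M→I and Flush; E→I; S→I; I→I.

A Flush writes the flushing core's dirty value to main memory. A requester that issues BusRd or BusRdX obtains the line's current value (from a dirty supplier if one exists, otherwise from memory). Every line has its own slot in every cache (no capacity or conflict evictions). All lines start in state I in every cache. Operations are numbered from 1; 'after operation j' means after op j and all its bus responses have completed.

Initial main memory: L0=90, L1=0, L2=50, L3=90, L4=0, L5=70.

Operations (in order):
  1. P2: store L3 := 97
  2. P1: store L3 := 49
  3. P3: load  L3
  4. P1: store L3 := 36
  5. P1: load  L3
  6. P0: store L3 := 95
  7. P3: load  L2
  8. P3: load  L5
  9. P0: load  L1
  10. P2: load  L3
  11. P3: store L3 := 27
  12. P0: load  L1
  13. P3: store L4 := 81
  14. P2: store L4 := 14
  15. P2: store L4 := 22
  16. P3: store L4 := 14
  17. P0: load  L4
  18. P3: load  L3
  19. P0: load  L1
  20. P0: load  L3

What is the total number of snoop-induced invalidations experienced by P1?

[1] P2: store L3 := 97 | P0:I, P1:I, P2:M(97), P3:I | bus: BusRdX
[2] P1: store L3 := 49 | P0:I, P1:M(49), P2:I, P3:I | bus: BusRdX,Flush
[3] P3: load  L3 | P0:I, P1:S(49), P2:I, P3:S(49) | bus: BusRd,Flush
[4] P1: store L3 := 36 | P0:I, P1:M(36), P2:I, P3:I | bus: BusUpgr
[5] P1: load  L3 | P0:I, P1:M(36), P2:I, P3:I | bus: none
[6] P0: store L3 := 95 | P0:M(95), P1:I, P2:I, P3:I | bus: BusRdX,Flush
[7] P3: load  L2 | P0:I, P1:I, P2:I, P3:E(50) | bus: BusRd
[8] P3: load  L5 | P0:I, P1:I, P2:I, P3:E(70) | bus: BusRd
[9] P0: load  L1 | P0:E(0), P1:I, P2:I, P3:I | bus: BusRd
[10] P2: load  L3 | P0:S(95), P1:I, P2:S(95), P3:I | bus: BusRd,Flush
[11] P3: store L3 := 27 | P0:I, P1:I, P2:I, P3:M(27) | bus: BusRdX
[12] P0: load  L1 | P0:E(0), P1:I, P2:I, P3:I | bus: none
[13] P3: store L4 := 81 | P0:I, P1:I, P2:I, P3:M(81) | bus: BusRdX
[14] P2: store L4 := 14 | P0:I, P1:I, P2:M(14), P3:I | bus: BusRdX,Flush
[15] P2: store L4 := 22 | P0:I, P1:I, P2:M(22), P3:I | bus: none
[16] P3: store L4 := 14 | P0:I, P1:I, P2:I, P3:M(14) | bus: BusRdX,Flush
[17] P0: load  L4 | P0:S(14), P1:I, P2:I, P3:S(14) | bus: BusRd,Flush
[18] P3: load  L3 | P0:I, P1:I, P2:I, P3:M(27) | bus: none
[19] P0: load  L1 | P0:E(0), P1:I, P2:I, P3:I | bus: none
[20] P0: load  L3 | P0:S(27), P1:I, P2:I, P3:S(27) | bus: BusRd,Flush

invalidations = 1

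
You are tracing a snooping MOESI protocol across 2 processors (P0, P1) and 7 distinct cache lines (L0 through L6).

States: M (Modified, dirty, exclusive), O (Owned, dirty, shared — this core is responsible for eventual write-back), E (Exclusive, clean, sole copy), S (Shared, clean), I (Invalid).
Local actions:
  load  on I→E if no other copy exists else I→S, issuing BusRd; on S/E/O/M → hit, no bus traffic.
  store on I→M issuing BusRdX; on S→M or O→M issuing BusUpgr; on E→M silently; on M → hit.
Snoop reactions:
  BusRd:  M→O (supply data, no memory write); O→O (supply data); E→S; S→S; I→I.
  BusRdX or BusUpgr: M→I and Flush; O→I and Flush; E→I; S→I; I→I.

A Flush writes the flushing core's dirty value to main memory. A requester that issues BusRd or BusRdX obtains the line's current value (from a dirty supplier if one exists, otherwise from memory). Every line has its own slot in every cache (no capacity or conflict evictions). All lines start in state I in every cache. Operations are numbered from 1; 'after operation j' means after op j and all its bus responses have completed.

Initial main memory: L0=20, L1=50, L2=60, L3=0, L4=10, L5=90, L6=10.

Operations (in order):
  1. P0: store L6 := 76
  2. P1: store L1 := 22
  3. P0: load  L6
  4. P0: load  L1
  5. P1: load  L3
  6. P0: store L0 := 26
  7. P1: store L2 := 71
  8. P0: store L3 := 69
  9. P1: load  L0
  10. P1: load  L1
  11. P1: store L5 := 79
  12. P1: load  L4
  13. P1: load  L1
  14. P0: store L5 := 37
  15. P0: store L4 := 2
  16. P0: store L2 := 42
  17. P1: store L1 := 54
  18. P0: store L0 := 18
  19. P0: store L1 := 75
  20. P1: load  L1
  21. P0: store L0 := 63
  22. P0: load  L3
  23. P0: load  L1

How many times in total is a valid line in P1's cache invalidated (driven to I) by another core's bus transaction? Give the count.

[1] P0: store L6 := 76 | P0:M(76), P1:I | bus: BusRdX
[2] P1: store L1 := 22 | P0:I, P1:M(22) | bus: BusRdX
[3] P0: load  L6 | P0:M(76), P1:I | bus: none
[4] P0: load  L1 | P0:S(22), P1:O(22) | bus: BusRd
[5] P1: load  L3 | P0:I, P1:E(0) | bus: BusRd
[6] P0: store L0 := 26 | P0:M(26), P1:I | bus: BusRdX
[7] P1: store L2 := 71 | P0:I, P1:M(71) | bus: BusRdX
[8] P0: store L3 := 69 | P0:M(69), P1:I | bus: BusRdX
[9] P1: load  L0 | P0:O(26), P1:S(26) | bus: BusRd
[10] P1: load  L1 | P0:S(22), P1:O(22) | bus: none
[11] P1: store L5 := 79 | P0:I, P1:M(79) | bus: BusRdX
[12] P1: load  L4 | P0:I, P1:E(10) | bus: BusRd
[13] P1: load  L1 | P0:S(22), P1:O(22) | bus: none
[14] P0: store L5 := 37 | P0:M(37), P1:I | bus: BusRdX,Flush
[15] P0: store L4 := 2 | P0:M(2), P1:I | bus: BusRdX
[16] P0: store L2 := 42 | P0:M(42), P1:I | bus: BusRdX,Flush
[17] P1: store L1 := 54 | P0:I, P1:M(54) | bus: BusUpgr
[18] P0: store L0 := 18 | P0:M(18), P1:I | bus: BusUpgr
[19] P0: store L1 := 75 | P0:M(75), P1:I | bus: BusRdX,Flush
[20] P1: load  L1 | P0:O(75), P1:S(75) | bus: BusRd
[21] P0: store L0 := 63 | P0:M(63), P1:I | bus: none
[22] P0: load  L3 | P0:M(69), P1:I | bus: none
[23] P0: load  L1 | P0:O(75), P1:S(75) | bus: none

invalidations = 6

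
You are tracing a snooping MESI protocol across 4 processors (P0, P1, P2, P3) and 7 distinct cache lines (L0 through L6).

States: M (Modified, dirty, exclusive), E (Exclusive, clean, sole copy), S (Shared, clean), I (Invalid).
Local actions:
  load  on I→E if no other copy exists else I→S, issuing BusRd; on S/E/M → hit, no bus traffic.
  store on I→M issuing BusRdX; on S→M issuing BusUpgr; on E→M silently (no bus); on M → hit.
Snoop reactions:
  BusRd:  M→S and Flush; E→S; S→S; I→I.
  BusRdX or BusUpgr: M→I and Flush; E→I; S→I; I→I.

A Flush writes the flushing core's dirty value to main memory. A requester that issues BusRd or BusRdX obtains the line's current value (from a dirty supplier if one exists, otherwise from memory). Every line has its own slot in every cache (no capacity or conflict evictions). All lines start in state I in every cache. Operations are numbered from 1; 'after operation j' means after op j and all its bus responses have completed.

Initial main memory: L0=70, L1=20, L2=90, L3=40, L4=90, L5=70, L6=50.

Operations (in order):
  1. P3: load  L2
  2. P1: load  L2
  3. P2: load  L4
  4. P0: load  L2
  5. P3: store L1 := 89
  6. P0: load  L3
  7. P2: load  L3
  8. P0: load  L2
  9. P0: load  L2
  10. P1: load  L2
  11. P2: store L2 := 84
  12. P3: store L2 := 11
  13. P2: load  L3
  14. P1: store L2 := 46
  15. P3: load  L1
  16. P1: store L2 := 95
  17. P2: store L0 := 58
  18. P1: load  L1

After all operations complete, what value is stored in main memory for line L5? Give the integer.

step 1: P3: load  L2  ⟶  IIIE  (L2)  txn=BusRd  M[L2]=90
step 2: P1: load  L2  ⟶  ISIS  (L2)  txn=BusRd  M[L2]=90
step 3: P2: load  L4  ⟶  IIEI  (L4)  txn=BusRd  M[L4]=90
step 4: P0: load  L2  ⟶  SSIS  (L2)  txn=BusRd  M[L2]=90
step 5: P3: store L1 := 89  ⟶  IIIM  (L1)  txn=BusRdX  M[L1]=20
step 6: P0: load  L3  ⟶  EIII  (L3)  txn=BusRd  M[L3]=40
step 7: P2: load  L3  ⟶  SISI  (L3)  txn=BusRd  M[L3]=40
step 8: P0: load  L2  ⟶  SSIS  (L2)  txn=∅  M[L2]=90
step 9: P0: load  L2  ⟶  SSIS  (L2)  txn=∅  M[L2]=90
step 10: P1: load  L2  ⟶  SSIS  (L2)  txn=∅  M[L2]=90
step 11: P2: store L2 := 84  ⟶  IIMI  (L2)  txn=BusRdX  M[L2]=90
step 12: P3: store L2 := 11  ⟶  IIIM  (L2)  txn=BusRdX+Flush  M[L2]=84
step 13: P2: load  L3  ⟶  SISI  (L3)  txn=∅  M[L3]=40
step 14: P1: store L2 := 46  ⟶  IMII  (L2)  txn=BusRdX+Flush  M[L2]=11
step 15: P3: load  L1  ⟶  IIIM  (L1)  txn=∅  M[L1]=20
step 16: P1: store L2 := 95  ⟶  IMII  (L2)  txn=∅  M[L2]=11
step 17: P2: store L0 := 58  ⟶  IIMI  (L0)  txn=BusRdX  M[L0]=70
step 18: P1: load  L1  ⟶  ISIS  (L1)  txn=BusRd+Flush  M[L1]=89

memory[L5] = 70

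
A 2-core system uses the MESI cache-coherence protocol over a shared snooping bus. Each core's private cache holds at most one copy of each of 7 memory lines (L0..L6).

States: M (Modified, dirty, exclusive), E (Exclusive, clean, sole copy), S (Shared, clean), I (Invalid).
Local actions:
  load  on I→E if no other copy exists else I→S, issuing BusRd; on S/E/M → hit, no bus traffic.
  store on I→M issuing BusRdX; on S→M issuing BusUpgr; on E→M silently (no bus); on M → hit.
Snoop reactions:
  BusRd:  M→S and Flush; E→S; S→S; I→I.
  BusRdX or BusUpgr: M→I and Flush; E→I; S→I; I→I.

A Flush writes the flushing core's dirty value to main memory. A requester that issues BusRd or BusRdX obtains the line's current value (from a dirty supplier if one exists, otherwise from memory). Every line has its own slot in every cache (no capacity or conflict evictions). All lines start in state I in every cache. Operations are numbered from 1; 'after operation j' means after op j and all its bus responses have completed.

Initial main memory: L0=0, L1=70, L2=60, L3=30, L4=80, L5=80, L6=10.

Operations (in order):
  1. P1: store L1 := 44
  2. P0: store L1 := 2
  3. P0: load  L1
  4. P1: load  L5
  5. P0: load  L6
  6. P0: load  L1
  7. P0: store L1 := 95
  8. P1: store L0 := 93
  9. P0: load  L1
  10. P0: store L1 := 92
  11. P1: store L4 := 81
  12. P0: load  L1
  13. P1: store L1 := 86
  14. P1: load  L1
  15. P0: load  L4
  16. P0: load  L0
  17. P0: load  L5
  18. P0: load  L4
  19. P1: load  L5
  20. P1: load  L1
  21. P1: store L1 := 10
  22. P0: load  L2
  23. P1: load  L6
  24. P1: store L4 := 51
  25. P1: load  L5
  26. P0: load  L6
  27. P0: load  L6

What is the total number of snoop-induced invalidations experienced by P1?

1. P1: store L1 := 44  bus=[BusRdX]  L1: P0=I P1=M  mem[L1]=70
2. P0: store L1 := 2  bus=[BusRdX,Flush]  L1: P0=M P1=I  mem[L1]=44
3. P0: load  L1  bus=[-]  L1: P0=M P1=I  mem[L1]=44
4. P1: load  L5  bus=[BusRd]  L5: P0=I P1=E  mem[L5]=80
5. P0: load  L6  bus=[BusRd]  L6: P0=E P1=I  mem[L6]=10
6. P0: load  L1  bus=[-]  L1: P0=M P1=I  mem[L1]=44
7. P0: store L1 := 95  bus=[-]  L1: P0=M P1=I  mem[L1]=44
8. P1: store L0 := 93  bus=[BusRdX]  L0: P0=I P1=M  mem[L0]=0
9. P0: load  L1  bus=[-]  L1: P0=M P1=I  mem[L1]=44
10. P0: store L1 := 92  bus=[-]  L1: P0=M P1=I  mem[L1]=44
11. P1: store L4 := 81  bus=[BusRdX]  L4: P0=I P1=M  mem[L4]=80
12. P0: load  L1  bus=[-]  L1: P0=M P1=I  mem[L1]=44
13. P1: store L1 := 86  bus=[BusRdX,Flush]  L1: P0=I P1=M  mem[L1]=92
14. P1: load  L1  bus=[-]  L1: P0=I P1=M  mem[L1]=92
15. P0: load  L4  bus=[BusRd,Flush]  L4: P0=S P1=S  mem[L4]=81
16. P0: load  L0  bus=[BusRd,Flush]  L0: P0=S P1=S  mem[L0]=93
17. P0: load  L5  bus=[BusRd]  L5: P0=S P1=S  mem[L5]=80
18. P0: load  L4  bus=[-]  L4: P0=S P1=S  mem[L4]=81
19. P1: load  L5  bus=[-]  L5: P0=S P1=S  mem[L5]=80
20. P1: load  L1  bus=[-]  L1: P0=I P1=M  mem[L1]=92
21. P1: store L1 := 10  bus=[-]  L1: P0=I P1=M  mem[L1]=92
22. P0: load  L2  bus=[BusRd]  L2: P0=E P1=I  mem[L2]=60
23. P1: load  L6  bus=[BusRd]  L6: P0=S P1=S  mem[L6]=10
24. P1: store L4 := 51  bus=[BusUpgr]  L4: P0=I P1=M  mem[L4]=81
25. P1: load  L5  bus=[-]  L5: P0=S P1=S  mem[L5]=80
26. P0: load  L6  bus=[-]  L6: P0=S P1=S  mem[L6]=10
27. P0: load  L6  bus=[-]  L6: P0=S P1=S  mem[L6]=10

invalidations = 1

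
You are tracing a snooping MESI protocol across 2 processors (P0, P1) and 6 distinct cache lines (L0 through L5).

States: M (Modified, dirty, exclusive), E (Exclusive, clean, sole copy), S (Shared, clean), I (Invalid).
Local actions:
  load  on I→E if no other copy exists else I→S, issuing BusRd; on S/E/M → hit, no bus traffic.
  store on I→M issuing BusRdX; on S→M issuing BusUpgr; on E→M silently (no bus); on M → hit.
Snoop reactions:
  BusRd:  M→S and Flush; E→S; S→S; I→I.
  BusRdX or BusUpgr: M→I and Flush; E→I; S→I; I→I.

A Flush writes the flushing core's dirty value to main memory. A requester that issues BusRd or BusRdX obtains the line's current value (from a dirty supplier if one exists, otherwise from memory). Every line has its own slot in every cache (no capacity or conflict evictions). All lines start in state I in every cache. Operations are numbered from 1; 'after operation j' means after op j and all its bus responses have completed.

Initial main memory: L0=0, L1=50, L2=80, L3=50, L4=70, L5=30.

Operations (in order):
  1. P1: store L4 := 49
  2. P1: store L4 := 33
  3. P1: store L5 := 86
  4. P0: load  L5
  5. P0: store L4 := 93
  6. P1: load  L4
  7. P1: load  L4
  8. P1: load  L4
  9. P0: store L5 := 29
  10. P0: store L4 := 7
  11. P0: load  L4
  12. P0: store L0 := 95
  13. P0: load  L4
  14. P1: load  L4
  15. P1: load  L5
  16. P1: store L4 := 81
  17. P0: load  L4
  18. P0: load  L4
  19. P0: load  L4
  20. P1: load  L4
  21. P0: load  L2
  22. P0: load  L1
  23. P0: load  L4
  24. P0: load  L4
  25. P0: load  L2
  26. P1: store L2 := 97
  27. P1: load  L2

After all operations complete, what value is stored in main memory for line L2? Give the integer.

step 1: P1: store L4 := 49  ⟶  IM  (L4)  txn=BusRdX  M[L4]=70
step 2: P1: store L4 := 33  ⟶  IM  (L4)  txn=∅  M[L4]=70
step 3: P1: store L5 := 86  ⟶  IM  (L5)  txn=BusRdX  M[L5]=30
step 4: P0: load  L5  ⟶  SS  (L5)  txn=BusRd+Flush  M[L5]=86
step 5: P0: store L4 := 93  ⟶  MI  (L4)  txn=BusRdX+Flush  M[L4]=33
step 6: P1: load  L4  ⟶  SS  (L4)  txn=BusRd+Flush  M[L4]=93
step 7: P1: load  L4  ⟶  SS  (L4)  txn=∅  M[L4]=93
step 8: P1: load  L4  ⟶  SS  (L4)  txn=∅  M[L4]=93
step 9: P0: store L5 := 29  ⟶  MI  (L5)  txn=BusUpgr  M[L5]=86
step 10: P0: store L4 := 7  ⟶  MI  (L4)  txn=BusUpgr  M[L4]=93
step 11: P0: load  L4  ⟶  MI  (L4)  txn=∅  M[L4]=93
step 12: P0: store L0 := 95  ⟶  MI  (L0)  txn=BusRdX  M[L0]=0
step 13: P0: load  L4  ⟶  MI  (L4)  txn=∅  M[L4]=93
step 14: P1: load  L4  ⟶  SS  (L4)  txn=BusRd+Flush  M[L4]=7
step 15: P1: load  L5  ⟶  SS  (L5)  txn=BusRd+Flush  M[L5]=29
step 16: P1: store L4 := 81  ⟶  IM  (L4)  txn=BusUpgr  M[L4]=7
step 17: P0: load  L4  ⟶  SS  (L4)  txn=BusRd+Flush  M[L4]=81
step 18: P0: load  L4  ⟶  SS  (L4)  txn=∅  M[L4]=81
step 19: P0: load  L4  ⟶  SS  (L4)  txn=∅  M[L4]=81
step 20: P1: load  L4  ⟶  SS  (L4)  txn=∅  M[L4]=81
step 21: P0: load  L2  ⟶  EI  (L2)  txn=BusRd  M[L2]=80
step 22: P0: load  L1  ⟶  EI  (L1)  txn=BusRd  M[L1]=50
step 23: P0: load  L4  ⟶  SS  (L4)  txn=∅  M[L4]=81
step 24: P0: load  L4  ⟶  SS  (L4)  txn=∅  M[L4]=81
step 25: P0: load  L2  ⟶  EI  (L2)  txn=∅  M[L2]=80
step 26: P1: store L2 := 97  ⟶  IM  (L2)  txn=BusRdX  M[L2]=80
step 27: P1: load  L2  ⟶  IM  (L2)  txn=∅  M[L2]=80

memory[L2] = 80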